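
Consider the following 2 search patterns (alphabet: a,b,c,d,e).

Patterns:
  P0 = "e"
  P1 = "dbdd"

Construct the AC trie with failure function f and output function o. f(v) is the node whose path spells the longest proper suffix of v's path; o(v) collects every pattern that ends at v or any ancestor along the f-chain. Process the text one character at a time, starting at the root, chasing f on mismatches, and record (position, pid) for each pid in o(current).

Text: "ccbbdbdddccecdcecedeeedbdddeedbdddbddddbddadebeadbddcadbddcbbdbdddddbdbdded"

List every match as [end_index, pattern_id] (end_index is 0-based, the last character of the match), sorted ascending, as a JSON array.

Build automaton:
Trie nodes:
  n0 'ε': d→2 e→1
  n1 'e': ·  [P0 ends]
  n2 'd': b→3
  n3 'db': d→4
  n4 'dbd': d→5
  n5 'dbdd': ·  [P1 ends]

BFS fail/out derivation:
  fail(1) 'e': from fail(0)=0 chase 'e': 0 ⇒ 0;  out={0}∪out(0)={0}
  fail(2) 'd': from fail(0)=0 chase 'd': 0 ⇒ 0;  out=∅∪out(0)=∅
  fail(3) 'db': from fail(2)=0 chase 'b': 0 ⇒ 0;  out=∅∪out(0)=∅
  fail(4) 'dbd': from fail(3)=0 chase 'd': 0 ⇒ 2;  out=∅∪out(2)=∅
  fail(5) 'dbdd': from fail(4)=2 chase 'd': 2→0 ⇒ 2;  out={1}∪out(2)={1}

Run:
[0] read 'c'  n0⇒n0
[1] read 'c'  n0⇒n0
[2] read 'b'  n0⇒n0
[3] read 'b'  n0⇒n0
[4] read 'd'  n0⇒n2
[5] read 'b'  n2⇒n3
[6] read 'd'  n3⇒n4
[7] read 'd'  n4⇒n5  emit P1@[4:7]
[8] read 'd'  n5⇒n2 ·f
[9] read 'c'  n2⇒n0 ·f
[10] read 'c'  n0⇒n0
[11] read 'e'  n0⇒n1  emit P0@[11:11]
[12] read 'c'  n1⇒n0 ·f
[13] read 'd'  n0⇒n2
[14] read 'c'  n2⇒n0 ·f
[15] read 'e'  n0⇒n1  emit P0@[15:15]
[16] read 'c'  n1⇒n0 ·f
[17] read 'e'  n0⇒n1  emit P0@[17:17]
[18] read 'd'  n1⇒n2 ·f
[19] read 'e'  n2⇒n1 ·f  emit P0@[19:19]
[20] read 'e'  n1⇒n1 ·f  emit P0@[20:20]
[21] read 'e'  n1⇒n1 ·f  emit P0@[21:21]
[22] read 'd'  n1⇒n2 ·f
[23] read 'b'  n2⇒n3
[24] read 'd'  n3⇒n4
[25] read 'd'  n4⇒n5  emit P1@[22:25]
[26] read 'd'  n5⇒n2 ·f
[27] read 'e'  n2⇒n1 ·f  emit P0@[27:27]
[28] read 'e'  n1⇒n1 ·f  emit P0@[28:28]
[29] read 'd'  n1⇒n2 ·f
[30] read 'b'  n2⇒n3
[31] read 'd'  n3⇒n4
[32] read 'd'  n4⇒n5  emit P1@[29:32]
[33] read 'd'  n5⇒n2 ·f
[34] read 'b'  n2⇒n3
[35] read 'd'  n3⇒n4
[36] read 'd'  n4⇒n5  emit P1@[33:36]
[37] read 'd'  n5⇒n2 ·f
[38] read 'd'  n2⇒n2 ·f
[39] read 'b'  n2⇒n3
[40] read 'd'  n3⇒n4
[41] read 'd'  n4⇒n5  emit P1@[38:41]
[42] read 'a'  n5⇒n0 ·f
[43] read 'd'  n0⇒n2
[44] read 'e'  n2⇒n1 ·f  emit P0@[44:44]
[45] read 'b'  n1⇒n0 ·f
[46] read 'e'  n0⇒n1  emit P0@[46:46]
[47] read 'a'  n1⇒n0 ·f
[48] read 'd'  n0⇒n2
[49] read 'b'  n2⇒n3
[50] read 'd'  n3⇒n4
[51] read 'd'  n4⇒n5  emit P1@[48:51]
[52] read 'c'  n5⇒n0 ·f
[53] read 'a'  n0⇒n0
[54] read 'd'  n0⇒n2
[55] read 'b'  n2⇒n3
[56] read 'd'  n3⇒n4
[57] read 'd'  n4⇒n5  emit P1@[54:57]
[58] read 'c'  n5⇒n0 ·f
[59] read 'b'  n0⇒n0
[60] read 'b'  n0⇒n0
[61] read 'd'  n0⇒n2
[62] read 'b'  n2⇒n3
[63] read 'd'  n3⇒n4
[64] read 'd'  n4⇒n5  emit P1@[61:64]
[65] read 'd'  n5⇒n2 ·f
[66] read 'd'  n2⇒n2 ·f
[67] read 'd'  n2⇒n2 ·f
[68] read 'b'  n2⇒n3
[69] read 'd'  n3⇒n4
[70] read 'b'  n4⇒n3 ·f
[71] read 'd'  n3⇒n4
[72] read 'd'  n4⇒n5  emit P1@[69:72]
[73] read 'e'  n5⇒n1 ·f  emit P0@[73:73]
[74] read 'd'  n1⇒n2 ·f

All matches (sorted): [[7,1],[11,0],[15,0],[17,0],[19,0],[20,0],[21,0],[25,1],[27,0],[28,0],[32,1],[36,1],[41,1],[44,0],[46,0],[51,1],[57,1],[64,1],[72,1],[73,0]]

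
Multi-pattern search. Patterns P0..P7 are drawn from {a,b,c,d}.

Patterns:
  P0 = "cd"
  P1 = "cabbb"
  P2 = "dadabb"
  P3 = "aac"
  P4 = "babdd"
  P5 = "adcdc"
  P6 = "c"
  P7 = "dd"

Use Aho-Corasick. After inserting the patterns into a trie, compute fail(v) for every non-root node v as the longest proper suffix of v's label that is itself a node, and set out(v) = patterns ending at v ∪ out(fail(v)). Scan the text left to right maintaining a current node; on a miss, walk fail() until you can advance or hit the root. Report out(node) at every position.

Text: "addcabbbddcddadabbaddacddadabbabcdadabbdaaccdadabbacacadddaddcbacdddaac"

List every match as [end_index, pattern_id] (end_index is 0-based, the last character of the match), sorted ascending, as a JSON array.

Build automaton:
Trie nodes:
  0='ε' goto a→13 b→16 c→1 d→7
  1='c' goto a→3 d→2  [P6 ends]
  2='cd' goto ·  [P0 ends]
  3='ca' goto b→4
  4='cab' goto b→5
  5='cabb' goto b→6
  6='cabbb' goto ·  [P1 ends]
  7='d' goto a→8 d→25
  8='da' goto d→9
  9='dad' goto a→10
  10='dada' goto b→11
  11='dadab' goto b→12
  12='dadabb' goto ·  [P2 ends]
  13='a' goto a→14 d→21
  14='aa' goto c→15
  15='aac' goto ·  [P3 ends]
  16='b' goto a→17
  17='ba' goto b→18
  18='bab' goto d→19
  19='babd' goto d→20
  20='babdd' goto ·  [P4 ends]
  21='ad' goto c→22
  22='adc' goto d→23
  23='adcd' goto c→24
  24='adcdc' goto ·  [P5 ends]
  25='dd' goto ·  [P7 ends]

Failure links (BFS by depth):
  n1('c'): parent n0 fail=0; on 'c' 0 → fail=0;  out {6}∪∅={6}
  n7('d'): parent n0 fail=0; on 'd' 0 → fail=0;  out ∅∪∅=∅
  n13('a'): parent n0 fail=0; on 'a' 0 → fail=0;  out ∅∪∅=∅
  n16('b'): parent n0 fail=0; on 'b' 0 → fail=0;  out ∅∪∅=∅
  n2('cd'): parent n1 fail=0; on 'd' 0 → fail=7;  out {0}∪∅={0}
  n3('ca'): parent n1 fail=0; on 'a' 0 → fail=13;  out ∅∪∅=∅
  n8('da'): parent n7 fail=0; on 'a' 0 → fail=13;  out ∅∪∅=∅
  n14('aa'): parent n13 fail=0; on 'a' 0 → fail=13;  out ∅∪∅=∅
  n17('ba'): parent n16 fail=0; on 'a' 0 → fail=13;  out ∅∪∅=∅
  n21('ad'): parent n13 fail=0; on 'd' 0 → fail=7;  out ∅∪∅=∅
  n25('dd'): parent n7 fail=0; on 'd' 0 → fail=7;  out {7}∪∅={7}
  n4('cab'): parent n3 fail=13; on 'b' 13→0 → fail=16;  out ∅∪∅=∅
  n9('dad'): parent n8 fail=13; on 'd' 13 → fail=21;  out ∅∪∅=∅
  n15('aac'): parent n14 fail=13; on 'c' 13→0 → fail=1;  out {3}∪{6}={3,6}
  n18('bab'): parent n17 fail=13; on 'b' 13→0 → fail=16;  out ∅∪∅=∅
  n22('adc'): parent n21 fail=7; on 'c' 7→0 → fail=1;  out ∅∪{6}={6}
  n5('cabb'): parent n4 fail=16; on 'b' 16→0 → fail=16;  out ∅∪∅=∅
  n10('dada'): parent n9 fail=21; on 'a' 21→7 → fail=8;  out ∅∪∅=∅
  n19('babd'): parent n18 fail=16; on 'd' 16→0 → fail=7;  out ∅∪∅=∅
  n23('adcd'): parent n22 fail=1; on 'd' 1 → fail=2;  out ∅∪{0}={0}
  n6('cabbb'): parent n5 fail=16; on 'b' 16→0 → fail=16;  out {1}∪∅={1}
  n11('dadab'): parent n10 fail=8; on 'b' 8→13→0 → fail=16;  out ∅∪∅=∅
  n20('babdd'): parent n19 fail=7; on 'd' 7 → fail=25;  out {4}∪{7}={4,7}
  n24('adcdc'): parent n23 fail=2; on 'c' 2→7→0 → fail=1;  out {5}∪{6}={5,6}
  n12('dadabb'): parent n11 fail=16; on 'b' 16→0 → fail=16;  out {2}∪∅={2}

Text stream:
i=0 'a': node 0→13
i=1 'd': node 13→21
i=2 'd': node 21→25 ·f  ** P7@[1:2]
i=3 'c': node 25→1 ·f  ** P6@[3:3]
i=4 'a': node 1→3
i=5 'b': node 3→4
i=6 'b': node 4→5
i=7 'b': node 5→6  ** P1@[3:7]
i=8 'd': node 6→7 ·f
i=9 'd': node 7→25  ** P7@[8:9]
i=10 'c': node 25→1 ·f  ** P6@[10:10]
i=11 'd': node 1→2  ** P0@[10:11]
i=12 'd': node 2→25 ·f  ** P7@[11:12]
i=13 'a': node 25→8 ·f
i=14 'd': node 8→9
i=15 'a': node 9→10
i=16 'b': node 10→11
i=17 'b': node 11→12  ** P2@[12:17]
i=18 'a': node 12→17 ·f
i=19 'd': node 17→21 ·f
i=20 'd': node 21→25 ·f  ** P7@[19:20]
i=21 'a': node 25→8 ·f
i=22 'c': node 8→1 ·f  ** P6@[22:22]
i=23 'd': node 1→2  ** P0@[22:23]
i=24 'd': node 2→25 ·f  ** P7@[23:24]
i=25 'a': node 25→8 ·f
i=26 'd': node 8→9
i=27 'a': node 9→10
i=28 'b': node 10→11
i=29 'b': node 11→12  ** P2@[24:29]
i=30 'a': node 12→17 ·f
i=31 'b': node 17→18
i=32 'c': node 18→1 ·f  ** P6@[32:32]
i=33 'd': node 1→2  ** P0@[32:33]
i=34 'a': node 2→8 ·f
i=35 'd': node 8→9
i=36 'a': node 9→10
i=37 'b': node 10→11
i=38 'b': node 11→12  ** P2@[33:38]
i=39 'd': node 12→7 ·f
i=40 'a': node 7→8
i=41 'a': node 8→14 ·f
i=42 'c': node 14→15  ** P3@[40:42],P6@[42:42]
i=43 'c': node 15→1 ·f  ** P6@[43:43]
i=44 'd': node 1→2  ** P0@[43:44]
i=45 'a': node 2→8 ·f
i=46 'd': node 8→9
i=47 'a': node 9→10
i=48 'b': node 10→11
i=49 'b': node 11→12  ** P2@[44:49]
i=50 'a': node 12→17 ·f
i=51 'c': node 17→1 ·f  ** P6@[51:51]
i=52 'a': node 1→3
i=53 'c': node 3→1 ·f  ** P6@[53:53]
i=54 'a': node 1→3
i=55 'd': node 3→21 ·f
i=56 'd': node 21→25 ·f  ** P7@[55:56]
i=57 'd': node 25→25 ·f  ** P7@[56:57]
i=58 'a': node 25→8 ·f
i=59 'd': node 8→9
i=60 'd': node 9→25 ·f  ** P7@[59:60]
i=61 'c': node 25→1 ·f  ** P6@[61:61]
i=62 'b': node 1→16 ·f
i=63 'a': node 16→17
i=64 'c': node 17→1 ·f  ** P6@[64:64]
i=65 'd': node 1→2  ** P0@[64:65]
i=66 'd': node 2→25 ·f  ** P7@[65:66]
i=67 'd': node 25→25 ·f  ** P7@[66:67]
i=68 'a': node 25→8 ·f
i=69 'a': node 8→14 ·f
i=70 'c': node 14→15  ** P3@[68:70],P6@[70:70]

Result: [[2,7],[3,6],[7,1],[9,7],[10,6],[11,0],[12,7],[17,2],[20,7],[22,6],[23,0],[24,7],[29,2],[32,6],[33,0],[38,2],[42,3],[42,6],[43,6],[44,0],[49,2],[51,6],[53,6],[56,7],[57,7],[60,7],[61,6],[64,6],[65,0],[66,7],[67,7],[70,3],[70,6]]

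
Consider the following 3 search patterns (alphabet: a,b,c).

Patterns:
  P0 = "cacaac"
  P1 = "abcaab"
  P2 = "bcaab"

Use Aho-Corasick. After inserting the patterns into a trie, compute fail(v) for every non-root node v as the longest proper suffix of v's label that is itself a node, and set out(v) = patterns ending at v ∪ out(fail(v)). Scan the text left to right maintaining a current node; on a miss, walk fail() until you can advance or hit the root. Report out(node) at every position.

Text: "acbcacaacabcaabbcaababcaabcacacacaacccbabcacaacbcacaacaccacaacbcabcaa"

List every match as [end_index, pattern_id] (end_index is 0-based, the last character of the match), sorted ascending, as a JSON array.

Construct AC machine:
Trie nodes:
  0='ε' goto a→7 b→13 c→1
  1='c' goto a→2
  2='ca' goto c→3
  3='cac' goto a→4
  4='caca' goto a→5
  5='cacaa' goto c→6
  6='cacaac' goto ·  [P0 ends]
  7='a' goto b→8
  8='ab' goto c→9
  9='abc' goto a→10
  10='abca' goto a→11
  11='abcaa' goto b→12
  12='abcaab' goto ·  [P1 ends]
  13='b' goto c→14
  14='bc' goto a→15
  15='bca' goto a→16
  16='bcaa' goto b→17
  17='bcaab' goto ·  [P2 ends]

Failure links (BFS by depth):
  n1('c'): parent n0 fail=0; on 'c' 0 → fail=0;  out ∅∪∅=∅
  n7('a'): parent n0 fail=0; on 'a' 0 → fail=0;  out ∅∪∅=∅
  n13('b'): parent n0 fail=0; on 'b' 0 → fail=0;  out ∅∪∅=∅
  n2('ca'): parent n1 fail=0; on 'a' 0 → fail=7;  out ∅∪∅=∅
  n8('ab'): parent n7 fail=0; on 'b' 0 → fail=13;  out ∅∪∅=∅
  n14('bc'): parent n13 fail=0; on 'c' 0 → fail=1;  out ∅∪∅=∅
  n3('cac'): parent n2 fail=7; on 'c' 7→0 → fail=1;  out ∅∪∅=∅
  n9('abc'): parent n8 fail=13; on 'c' 13 → fail=14;  out ∅∪∅=∅
  n15('bca'): parent n14 fail=1; on 'a' 1 → fail=2;  out ∅∪∅=∅
  n4('caca'): parent n3 fail=1; on 'a' 1 → fail=2;  out ∅∪∅=∅
  n10('abca'): parent n9 fail=14; on 'a' 14 → fail=15;  out ∅∪∅=∅
  n16('bcaa'): parent n15 fail=2; on 'a' 2→7→0 → fail=7;  out ∅∪∅=∅
  n5('cacaa'): parent n4 fail=2; on 'a' 2→7→0 → fail=7;  out ∅∪∅=∅
  n11('abcaa'): parent n10 fail=15; on 'a' 15 → fail=16;  out ∅∪∅=∅
  n17('bcaab'): parent n16 fail=7; on 'b' 7 → fail=8;  out {2}∪∅={2}
  n6('cacaac'): parent n5 fail=7; on 'c' 7→0 → fail=1;  out {0}∪∅={0}
  n12('abcaab'): parent n11 fail=16; on 'b' 16 → fail=17;  out {1}∪{2}={1,2}

Text stream:
[0] read 'a'  n0⇒n7
[1] read 'c'  n7⇒n1 ·f
[2] read 'b'  n1⇒n13 ·f
[3] read 'c'  n13⇒n14
[4] read 'a'  n14⇒n15
[5] read 'c'  n15⇒n3 ·f
[6] read 'a'  n3⇒n4
[7] read 'a'  n4⇒n5
[8] read 'c'  n5⇒n6  emit P0@[3:8]
[9] read 'a'  n6⇒n2 ·f
[10] read 'b'  n2⇒n8 ·f
[11] read 'c'  n8⇒n9
[12] read 'a'  n9⇒n10
[13] read 'a'  n10⇒n11
[14] read 'b'  n11⇒n12  emit P1@[9:14],P2@[10:14]
[15] read 'b'  n12⇒n13 ·f
[16] read 'c'  n13⇒n14
[17] read 'a'  n14⇒n15
[18] read 'a'  n15⇒n16
[19] read 'b'  n16⇒n17  emit P2@[15:19]
[20] read 'a'  n17⇒n7 ·f
[21] read 'b'  n7⇒n8
[22] read 'c'  n8⇒n9
[23] read 'a'  n9⇒n10
[24] read 'a'  n10⇒n11
[25] read 'b'  n11⇒n12  emit P1@[20:25],P2@[21:25]
[26] read 'c'  n12⇒n9 ·f
[27] read 'a'  n9⇒n10
[28] read 'c'  n10⇒n3 ·f
[29] read 'a'  n3⇒n4
[30] read 'c'  n4⇒n3 ·f
[31] read 'a'  n3⇒n4
[32] read 'c'  n4⇒n3 ·f
[33] read 'a'  n3⇒n4
[34] read 'a'  n4⇒n5
[35] read 'c'  n5⇒n6  emit P0@[30:35]
[36] read 'c'  n6⇒n1 ·f
[37] read 'c'  n1⇒n1 ·f
[38] read 'b'  n1⇒n13 ·f
[39] read 'a'  n13⇒n7 ·f
[40] read 'b'  n7⇒n8
[41] read 'c'  n8⇒n9
[42] read 'a'  n9⇒n10
[43] read 'c'  n10⇒n3 ·f
[44] read 'a'  n3⇒n4
[45] read 'a'  n4⇒n5
[46] read 'c'  n5⇒n6  emit P0@[41:46]
[47] read 'b'  n6⇒n13 ·f
[48] read 'c'  n13⇒n14
[49] read 'a'  n14⇒n15
[50] read 'c'  n15⇒n3 ·f
[51] read 'a'  n3⇒n4
[52] read 'a'  n4⇒n5
[53] read 'c'  n5⇒n6  emit P0@[48:53]
[54] read 'a'  n6⇒n2 ·f
[55] read 'c'  n2⇒n3
[56] read 'c'  n3⇒n1 ·f
[57] read 'a'  n1⇒n2
[58] read 'c'  n2⇒n3
[59] read 'a'  n3⇒n4
[60] read 'a'  n4⇒n5
[61] read 'c'  n5⇒n6  emit P0@[56:61]
[62] read 'b'  n6⇒n13 ·f
[63] read 'c'  n13⇒n14
[64] read 'a'  n14⇒n15
[65] read 'b'  n15⇒n8 ·f
[66] read 'c'  n8⇒n9
[67] read 'a'  n9⇒n10
[68] read 'a'  n10⇒n11

All matches (sorted): [[8,0],[14,1],[14,2],[19,2],[25,1],[25,2],[35,0],[46,0],[53,0],[61,0]]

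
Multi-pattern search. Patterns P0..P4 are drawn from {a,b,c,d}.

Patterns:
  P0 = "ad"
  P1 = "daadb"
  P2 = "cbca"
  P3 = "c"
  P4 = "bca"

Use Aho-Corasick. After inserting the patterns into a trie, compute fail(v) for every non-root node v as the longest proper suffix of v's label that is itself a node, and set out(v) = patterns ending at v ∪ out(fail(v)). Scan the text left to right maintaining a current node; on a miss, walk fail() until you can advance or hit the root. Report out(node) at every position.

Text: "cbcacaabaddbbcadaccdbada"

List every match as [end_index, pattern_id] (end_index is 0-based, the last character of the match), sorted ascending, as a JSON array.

Build automaton:
Trie (insert patterns):
  n0 'ε': a→1 b→12 c→8 d→3
  n1 'a': d→2
  n2 'ad': ·  [P0 ends]
  n3 'd': a→4
  n4 'da': a→5
  n5 'daa': d→6
  n6 'daad': b→7
  n7 'daadb': ·  [P1 ends]
  n8 'c': b→9  [P3 ends]
  n9 'cb': c→10
  n10 'cbc': a→11
  n11 'cbca': ·  [P2 ends]
  n12 'b': c→13
  n13 'bc': a→14
  n14 'bca': ·  [P4 ends]

Failure links (BFS by depth):
  n1('a'): parent n0 fail=0; on 'a' 0 → fail=0;  out ∅∪∅=∅
  n3('d'): parent n0 fail=0; on 'd' 0 → fail=0;  out ∅∪∅=∅
  n8('c'): parent n0 fail=0; on 'c' 0 → fail=0;  out {3}∪∅={3}
  n12('b'): parent n0 fail=0; on 'b' 0 → fail=0;  out ∅∪∅=∅
  n2('ad'): parent n1 fail=0; on 'd' 0 → fail=3;  out {0}∪∅={0}
  n4('da'): parent n3 fail=0; on 'a' 0 → fail=1;  out ∅∪∅=∅
  n9('cb'): parent n8 fail=0; on 'b' 0 → fail=12;  out ∅∪∅=∅
  n13('bc'): parent n12 fail=0; on 'c' 0 → fail=8;  out ∅∪{3}={3}
  n5('daa'): parent n4 fail=1; on 'a' 1→0 → fail=1;  out ∅∪∅=∅
  n10('cbc'): parent n9 fail=12; on 'c' 12 → fail=13;  out ∅∪{3}={3}
  n14('bca'): parent n13 fail=8; on 'a' 8→0 → fail=1;  out {4}∪∅={4}
  n6('daad'): parent n5 fail=1; on 'd' 1 → fail=2;  out ∅∪{0}={0}
  n11('cbca'): parent n10 fail=13; on 'a' 13 → fail=14;  out {2}∪{4}={2,4}
  n7('daadb'): parent n6 fail=2; on 'b' 2→3→0 → fail=12;  out {1}∪∅={1}

Text stream:
i=0 'c': node 0→8  → match P3@[0:0]
i=1 'b': node 8→9
i=2 'c': node 9→10  → match P3@[2:2]
i=3 'a': node 10→11  → match P2@[0:3],P4@[1:3]
i=4 'c': node 11→8 (via fail)  → match P3@[4:4]
i=5 'a': node 8→1 (via fail)
i=6 'a': node 1→1 (via fail)
i=7 'b': node 1→12 (via fail)
i=8 'a': node 12→1 (via fail)
i=9 'd': node 1→2  → match P0@[8:9]
i=10 'd': node 2→3 (via fail)
i=11 'b': node 3→12 (via fail)
i=12 'b': node 12→12 (via fail)
i=13 'c': node 12→13  → match P3@[13:13]
i=14 'a': node 13→14  → match P4@[12:14]
i=15 'd': node 14→2 (via fail)  → match P0@[14:15]
i=16 'a': node 2→4 (via fail)
i=17 'c': node 4→8 (via fail)  → match P3@[17:17]
i=18 'c': node 8→8 (via fail)  → match P3@[18:18]
i=19 'd': node 8→3 (via fail)
i=20 'b': node 3→12 (via fail)
i=21 'a': node 12→1 (via fail)
i=22 'd': node 1→2  → match P0@[21:22]
i=23 'a': node 2→4 (via fail)

Result: [[0,3],[2,3],[3,2],[3,4],[4,3],[9,0],[13,3],[14,4],[15,0],[17,3],[18,3],[22,0]]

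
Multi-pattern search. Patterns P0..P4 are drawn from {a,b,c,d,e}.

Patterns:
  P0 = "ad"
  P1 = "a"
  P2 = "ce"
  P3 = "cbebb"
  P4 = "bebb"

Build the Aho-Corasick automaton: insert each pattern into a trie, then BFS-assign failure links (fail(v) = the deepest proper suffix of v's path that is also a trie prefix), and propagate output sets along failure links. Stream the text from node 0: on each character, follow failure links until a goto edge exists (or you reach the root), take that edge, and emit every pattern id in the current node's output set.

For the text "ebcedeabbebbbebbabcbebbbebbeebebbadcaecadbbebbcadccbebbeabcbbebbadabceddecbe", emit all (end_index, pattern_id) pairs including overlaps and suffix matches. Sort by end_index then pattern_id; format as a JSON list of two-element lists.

Build automaton:
Trie (insert patterns):
  n0 'ε': a→1 b→9 c→3
  n1 'a': d→2  [P1 ends]
  n2 'ad': ·  [P0 ends]
  n3 'c': b→5 e→4
  n4 'ce': ·  [P2 ends]
  n5 'cb': e→6
  n6 'cbe': b→7
  n7 'cbeb': b→8
  n8 'cbebb': ·  [P3 ends]
  n9 'b': e→10
  n10 'be': b→11
  n11 'beb': b→12
  n12 'bebb': ·  [P4 ends]

BFS fail/out derivation:
  fail(1) 'a': from fail(0)=0 chase 'a': 0 ⇒ 0;  out={1}∪out(0)={1}
  fail(3) 'c': from fail(0)=0 chase 'c': 0 ⇒ 0;  out=∅∪out(0)=∅
  fail(9) 'b': from fail(0)=0 chase 'b': 0 ⇒ 0;  out=∅∪out(0)=∅
  fail(2) 'ad': from fail(1)=0 chase 'd': 0 ⇒ 0;  out={0}∪out(0)={0}
  fail(4) 'ce': from fail(3)=0 chase 'e': 0 ⇒ 0;  out={2}∪out(0)={2}
  fail(5) 'cb': from fail(3)=0 chase 'b': 0 ⇒ 9;  out=∅∪out(9)=∅
  fail(10) 'be': from fail(9)=0 chase 'e': 0 ⇒ 0;  out=∅∪out(0)=∅
  fail(6) 'cbe': from fail(5)=9 chase 'e': 9 ⇒ 10;  out=∅∪out(10)=∅
  fail(11) 'beb': from fail(10)=0 chase 'b': 0 ⇒ 9;  out=∅∪out(9)=∅
  fail(7) 'cbeb': from fail(6)=10 chase 'b': 10 ⇒ 11;  out=∅∪out(11)=∅
  fail(12) 'bebb': from fail(11)=9 chase 'b': 9→0 ⇒ 9;  out={4}∪out(9)={4}
  fail(8) 'cbebb': from fail(7)=11 chase 'b': 11 ⇒ 12;  out={3}∪out(12)={3,4}

Scan:
i=0 'e': node 0→0
i=1 'b': node 0→9
i=2 'c': node 9→3 (via fail)
i=3 'e': node 3→4  emit P2@[2:3]
i=4 'd': node 4→0 (via fail)
i=5 'e': node 0→0
i=6 'a': node 0→1  emit P1@[6:6]
i=7 'b': node 1→9 (via fail)
i=8 'b': node 9→9 (via fail)
i=9 'e': node 9→10
i=10 'b': node 10→11
i=11 'b': node 11→12  emit P4@[8:11]
i=12 'b': node 12→9 (via fail)
i=13 'e': node 9→10
i=14 'b': node 10→11
i=15 'b': node 11→12  emit P4@[12:15]
i=16 'a': node 12→1 (via fail)  emit P1@[16:16]
i=17 'b': node 1→9 (via fail)
i=18 'c': node 9→3 (via fail)
i=19 'b': node 3→5
i=20 'e': node 5→6
i=21 'b': node 6→7
i=22 'b': node 7→8  emit P3@[18:22],P4@[19:22]
i=23 'b': node 8→9 (via fail)
i=24 'e': node 9→10
i=25 'b': node 10→11
i=26 'b': node 11→12  emit P4@[23:26]
i=27 'e': node 12→10 (via fail)
i=28 'e': node 10→0 (via fail)
i=29 'b': node 0→9
i=30 'e': node 9→10
i=31 'b': node 10→11
i=32 'b': node 11→12  emit P4@[29:32]
i=33 'a': node 12→1 (via fail)  emit P1@[33:33]
i=34 'd': node 1→2  emit P0@[33:34]
i=35 'c': node 2→3 (via fail)
i=36 'a': node 3→1 (via fail)  emit P1@[36:36]
i=37 'e': node 1→0 (via fail)
i=38 'c': node 0→3
i=39 'a': node 3→1 (via fail)  emit P1@[39:39]
i=40 'd': node 1→2  emit P0@[39:40]
i=41 'b': node 2→9 (via fail)
i=42 'b': node 9→9 (via fail)
i=43 'e': node 9→10
i=44 'b': node 10→11
i=45 'b': node 11→12  emit P4@[42:45]
i=46 'c': node 12→3 (via fail)
i=47 'a': node 3→1 (via fail)  emit P1@[47:47]
i=48 'd': node 1→2  emit P0@[47:48]
i=49 'c': node 2→3 (via fail)
i=50 'c': node 3→3 (via fail)
i=51 'b': node 3→5
i=52 'e': node 5→6
i=53 'b': node 6→7
i=54 'b': node 7→8  emit P3@[50:54],P4@[51:54]
i=55 'e': node 8→10 (via fail)
i=56 'a': node 10→1 (via fail)  emit P1@[56:56]
i=57 'b': node 1→9 (via fail)
i=58 'c': node 9→3 (via fail)
i=59 'b': node 3→5
i=60 'b': node 5→9 (via fail)
i=61 'e': node 9→10
i=62 'b': node 10→11
i=63 'b': node 11→12  emit P4@[60:63]
i=64 'a': node 12→1 (via fail)  emit P1@[64:64]
i=65 'd': node 1→2  emit P0@[64:65]
i=66 'a': node 2→1 (via fail)  emit P1@[66:66]
i=67 'b': node 1→9 (via fail)
i=68 'c': node 9→3 (via fail)
i=69 'e': node 3→4  emit P2@[68:69]
i=70 'd': node 4→0 (via fail)
i=71 'd': node 0→0
i=72 'e': node 0→0
i=73 'c': node 0→3
i=74 'b': node 3→5
i=75 'e': node 5→6

Result: [[3,2],[6,1],[11,4],[15,4],[16,1],[22,3],[22,4],[26,4],[32,4],[33,1],[34,0],[36,1],[39,1],[40,0],[45,4],[47,1],[48,0],[54,3],[54,4],[56,1],[63,4],[64,1],[65,0],[66,1],[69,2]]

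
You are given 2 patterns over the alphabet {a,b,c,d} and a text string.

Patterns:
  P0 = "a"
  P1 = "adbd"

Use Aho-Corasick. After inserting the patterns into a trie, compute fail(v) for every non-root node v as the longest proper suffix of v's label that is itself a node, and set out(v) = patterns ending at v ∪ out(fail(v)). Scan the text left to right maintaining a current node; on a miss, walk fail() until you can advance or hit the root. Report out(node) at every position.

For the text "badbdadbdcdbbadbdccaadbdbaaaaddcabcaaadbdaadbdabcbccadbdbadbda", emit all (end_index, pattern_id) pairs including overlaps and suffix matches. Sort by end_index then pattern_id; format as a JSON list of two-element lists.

Construct AC machine:
Trie (insert patterns):
  0='ε' goto a→1
  1='a' goto d→2  [P0 ends]
  2='ad' goto b→3
  3='adb' goto d→4
  4='adbd' goto ·  [P1 ends]

Failure links (BFS by depth):
  fail(1) 'a': from fail(0)=0 chase 'a': 0 ⇒ 0;  out={0}∪out(0)={0}
  fail(2) 'ad': from fail(1)=0 chase 'd': 0 ⇒ 0;  out=∅∪out(0)=∅
  fail(3) 'adb': from fail(2)=0 chase 'b': 0 ⇒ 0;  out=∅∪out(0)=∅
  fail(4) 'adbd': from fail(3)=0 chase 'd': 0 ⇒ 0;  out={1}∪out(0)={1}

Text stream:
pos 0 'b': at 0
pos 1 'a': at 1  emit P0@[1:1]
pos 2 'd': at 2
pos 3 'b': at 3
pos 4 'd': at 4  emit P1@[1:4]
pos 5 'a': at 1 (fail-walked)  emit P0@[5:5]
pos 6 'd': at 2
pos 7 'b': at 3
pos 8 'd': at 4  emit P1@[5:8]
pos 9 'c': at 0 (fail-walked)
pos 10 'd': at 0
pos 11 'b': at 0
pos 12 'b': at 0
pos 13 'a': at 1  emit P0@[13:13]
pos 14 'd': at 2
pos 15 'b': at 3
pos 16 'd': at 4  emit P1@[13:16]
pos 17 'c': at 0 (fail-walked)
pos 18 'c': at 0
pos 19 'a': at 1  emit P0@[19:19]
pos 20 'a': at 1 (fail-walked)  emit P0@[20:20]
pos 21 'd': at 2
pos 22 'b': at 3
pos 23 'd': at 4  emit P1@[20:23]
pos 24 'b': at 0 (fail-walked)
pos 25 'a': at 1  emit P0@[25:25]
pos 26 'a': at 1 (fail-walked)  emit P0@[26:26]
pos 27 'a': at 1 (fail-walked)  emit P0@[27:27]
pos 28 'a': at 1 (fail-walked)  emit P0@[28:28]
pos 29 'd': at 2
pos 30 'd': at 0 (fail-walked)
pos 31 'c': at 0
pos 32 'a': at 1  emit P0@[32:32]
pos 33 'b': at 0 (fail-walked)
pos 34 'c': at 0
pos 35 'a': at 1  emit P0@[35:35]
pos 36 'a': at 1 (fail-walked)  emit P0@[36:36]
pos 37 'a': at 1 (fail-walked)  emit P0@[37:37]
pos 38 'd': at 2
pos 39 'b': at 3
pos 40 'd': at 4  emit P1@[37:40]
pos 41 'a': at 1 (fail-walked)  emit P0@[41:41]
pos 42 'a': at 1 (fail-walked)  emit P0@[42:42]
pos 43 'd': at 2
pos 44 'b': at 3
pos 45 'd': at 4  emit P1@[42:45]
pos 46 'a': at 1 (fail-walked)  emit P0@[46:46]
pos 47 'b': at 0 (fail-walked)
pos 48 'c': at 0
pos 49 'b': at 0
pos 50 'c': at 0
pos 51 'c': at 0
pos 52 'a': at 1  emit P0@[52:52]
pos 53 'd': at 2
pos 54 'b': at 3
pos 55 'd': at 4  emit P1@[52:55]
pos 56 'b': at 0 (fail-walked)
pos 57 'a': at 1  emit P0@[57:57]
pos 58 'd': at 2
pos 59 'b': at 3
pos 60 'd': at 4  emit P1@[57:60]
pos 61 'a': at 1 (fail-walked)  emit P0@[61:61]

All matches (sorted): [[1,0],[4,1],[5,0],[8,1],[13,0],[16,1],[19,0],[20,0],[23,1],[25,0],[26,0],[27,0],[28,0],[32,0],[35,0],[36,0],[37,0],[40,1],[41,0],[42,0],[45,1],[46,0],[52,0],[55,1],[57,0],[60,1],[61,0]]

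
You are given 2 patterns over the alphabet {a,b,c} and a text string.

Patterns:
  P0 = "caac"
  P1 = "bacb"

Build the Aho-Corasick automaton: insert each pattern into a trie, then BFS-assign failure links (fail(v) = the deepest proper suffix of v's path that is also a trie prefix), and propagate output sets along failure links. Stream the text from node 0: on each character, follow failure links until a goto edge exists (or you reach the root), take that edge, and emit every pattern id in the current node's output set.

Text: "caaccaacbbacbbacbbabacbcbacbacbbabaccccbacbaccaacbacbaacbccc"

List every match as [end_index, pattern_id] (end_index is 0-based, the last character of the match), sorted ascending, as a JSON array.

Build:
Trie (insert patterns):
  0='ε' goto b→5 c→1
  1='c' goto a→2
  2='ca' goto a→3
  3='caa' goto c→4
  4='caac' goto ·  ←P0
  5='b' goto a→6
  6='ba' goto c→7
  7='bac' goto b→8
  8='bacb' goto ·  ←P1

Failure links (BFS by depth):
  n1('c'): parent n0 fail=0; on 'c' 0 → fail=0;  out ∅∪∅=∅
  n5('b'): parent n0 fail=0; on 'b' 0 → fail=0;  out ∅∪∅=∅
  n2('ca'): parent n1 fail=0; on 'a' 0 → fail=0;  out ∅∪∅=∅
  n6('ba'): parent n5 fail=0; on 'a' 0 → fail=0;  out ∅∪∅=∅
  n3('caa'): parent n2 fail=0; on 'a' 0 → fail=0;  out ∅∪∅=∅
  n7('bac'): parent n6 fail=0; on 'c' 0 → fail=1;  out ∅∪∅=∅
  n4('caac'): parent n3 fail=0; on 'c' 0 → fail=1;  out {0}∪∅={0}
  n8('bacb'): parent n7 fail=1; on 'b' 1→0 → fail=5;  out {1}∪∅={1}

Scan:
i=0 'c': node 0→1
i=1 'a': node 1→2
i=2 'a': node 2→3
i=3 'c': node 3→4  ** P0@[0:3]
i=4 'c': node 4→1 ·f
i=5 'a': node 1→2
i=6 'a': node 2→3
i=7 'c': node 3→4  ** P0@[4:7]
i=8 'b': node 4→5 ·f
i=9 'b': node 5→5 ·f
i=10 'a': node 5→6
i=11 'c': node 6→7
i=12 'b': node 7→8  ** P1@[9:12]
i=13 'b': node 8→5 ·f
i=14 'a': node 5→6
i=15 'c': node 6→7
i=16 'b': node 7→8  ** P1@[13:16]
i=17 'b': node 8→5 ·f
i=18 'a': node 5→6
i=19 'b': node 6→5 ·f
i=20 'a': node 5→6
i=21 'c': node 6→7
i=22 'b': node 7→8  ** P1@[19:22]
i=23 'c': node 8→1 ·f
i=24 'b': node 1→5 ·f
i=25 'a': node 5→6
i=26 'c': node 6→7
i=27 'b': node 7→8  ** P1@[24:27]
i=28 'a': node 8→6 ·f
i=29 'c': node 6→7
i=30 'b': node 7→8  ** P1@[27:30]
i=31 'b': node 8→5 ·f
i=32 'a': node 5→6
i=33 'b': node 6→5 ·f
i=34 'a': node 5→6
i=35 'c': node 6→7
i=36 'c': node 7→1 ·f
i=37 'c': node 1→1 ·f
i=38 'c': node 1→1 ·f
i=39 'b': node 1→5 ·f
i=40 'a': node 5→6
i=41 'c': node 6→7
i=42 'b': node 7→8  ** P1@[39:42]
i=43 'a': node 8→6 ·f
i=44 'c': node 6→7
i=45 'c': node 7→1 ·f
i=46 'a': node 1→2
i=47 'a': node 2→3
i=48 'c': node 3→4  ** P0@[45:48]
i=49 'b': node 4→5 ·f
i=50 'a': node 5→6
i=51 'c': node 6→7
i=52 'b': node 7→8  ** P1@[49:52]
i=53 'a': node 8→6 ·f
i=54 'a': node 6→0 ·f
i=55 'c': node 0→1
i=56 'b': node 1→5 ·f
i=57 'c': node 5→1 ·f
i=58 'c': node 1→1 ·f
i=59 'c': node 1→1 ·f

Matches: [[3,0],[7,0],[12,1],[16,1],[22,1],[27,1],[30,1],[42,1],[48,0],[52,1]]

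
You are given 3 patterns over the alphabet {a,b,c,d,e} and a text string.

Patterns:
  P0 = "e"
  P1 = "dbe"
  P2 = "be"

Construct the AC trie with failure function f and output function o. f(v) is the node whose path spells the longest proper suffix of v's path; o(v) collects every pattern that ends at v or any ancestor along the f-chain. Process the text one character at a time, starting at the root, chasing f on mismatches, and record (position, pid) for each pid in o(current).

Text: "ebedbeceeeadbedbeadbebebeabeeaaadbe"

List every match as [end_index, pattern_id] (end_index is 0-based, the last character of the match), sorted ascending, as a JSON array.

Build automaton:
Trie (insert patterns):
  n0 'ε': b→5 d→2 e→1
  n1 'e': ·  ←P0
  n2 'd': b→3
  n3 'db': e→4
  n4 'dbe': ·  ←P1
  n5 'b': e→6
  n6 'be': ·  ←P2

BFS fail/out derivation:
  n1('e'): parent n0 fail=0; on 'e' 0 → fail=0;  out {0}∪∅={0}
  n2('d'): parent n0 fail=0; on 'd' 0 → fail=0;  out ∅∪∅=∅
  n5('b'): parent n0 fail=0; on 'b' 0 → fail=0;  out ∅∪∅=∅
  n3('db'): parent n2 fail=0; on 'b' 0 → fail=5;  out ∅∪∅=∅
  n6('be'): parent n5 fail=0; on 'e' 0 → fail=1;  out {2}∪{0}={0,2}
  n4('dbe'): parent n3 fail=5; on 'e' 5 → fail=6;  out {1}∪{0,2}={0,1,2}

Scan:
pos 0 'e': at 1  emit P0@[0:0]
pos 1 'b': at 5 (fail-walked)
pos 2 'e': at 6  emit P0@[2:2],P2@[1:2]
pos 3 'd': at 2 (fail-walked)
pos 4 'b': at 3
pos 5 'e': at 4  emit P0@[5:5],P1@[3:5],P2@[4:5]
pos 6 'c': at 0 (fail-walked)
pos 7 'e': at 1  emit P0@[7:7]
pos 8 'e': at 1 (fail-walked)  emit P0@[8:8]
pos 9 'e': at 1 (fail-walked)  emit P0@[9:9]
pos 10 'a': at 0 (fail-walked)
pos 11 'd': at 2
pos 12 'b': at 3
pos 13 'e': at 4  emit P0@[13:13],P1@[11:13],P2@[12:13]
pos 14 'd': at 2 (fail-walked)
pos 15 'b': at 3
pos 16 'e': at 4  emit P0@[16:16],P1@[14:16],P2@[15:16]
pos 17 'a': at 0 (fail-walked)
pos 18 'd': at 2
pos 19 'b': at 3
pos 20 'e': at 4  emit P0@[20:20],P1@[18:20],P2@[19:20]
pos 21 'b': at 5 (fail-walked)
pos 22 'e': at 6  emit P0@[22:22],P2@[21:22]
pos 23 'b': at 5 (fail-walked)
pos 24 'e': at 6  emit P0@[24:24],P2@[23:24]
pos 25 'a': at 0 (fail-walked)
pos 26 'b': at 5
pos 27 'e': at 6  emit P0@[27:27],P2@[26:27]
pos 28 'e': at 1 (fail-walked)  emit P0@[28:28]
pos 29 'a': at 0 (fail-walked)
pos 30 'a': at 0
pos 31 'a': at 0
pos 32 'd': at 2
pos 33 'b': at 3
pos 34 'e': at 4  emit P0@[34:34],P1@[32:34],P2@[33:34]

Matches: [[0,0],[2,0],[2,2],[5,0],[5,1],[5,2],[7,0],[8,0],[9,0],[13,0],[13,1],[13,2],[16,0],[16,1],[16,2],[20,0],[20,1],[20,2],[22,0],[22,2],[24,0],[24,2],[27,0],[27,2],[28,0],[34,0],[34,1],[34,2]]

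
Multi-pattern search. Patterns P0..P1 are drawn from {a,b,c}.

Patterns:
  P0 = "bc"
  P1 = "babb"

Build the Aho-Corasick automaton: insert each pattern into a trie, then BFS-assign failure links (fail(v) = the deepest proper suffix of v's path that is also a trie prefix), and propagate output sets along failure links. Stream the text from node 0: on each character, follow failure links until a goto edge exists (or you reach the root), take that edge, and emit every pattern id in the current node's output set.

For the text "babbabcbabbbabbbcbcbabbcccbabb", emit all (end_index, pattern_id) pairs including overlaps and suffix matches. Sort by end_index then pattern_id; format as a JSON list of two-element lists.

Build automaton:
Trie nodes:
  0='ε' goto b→1
  1='b' goto a→3 c→2
  2='bc' goto ·  [P0 ends]
  3='ba' goto b→4
  4='bab' goto b→5
  5='babb' goto ·  [P1 ends]

BFS fail/out derivation:
  n1('b'): parent n0 fail=0; on 'b' 0 → fail=0;  out ∅∪∅=∅
  n2('bc'): parent n1 fail=0; on 'c' 0 → fail=0;  out {0}∪∅={0}
  n3('ba'): parent n1 fail=0; on 'a' 0 → fail=0;  out ∅∪∅=∅
  n4('bab'): parent n3 fail=0; on 'b' 0 → fail=1;  out ∅∪∅=∅
  n5('babb'): parent n4 fail=1; on 'b' 1→0 → fail=1;  out {1}∪∅={1}

Scan:
i=0 'b': node 0→1
i=1 'a': node 1→3
i=2 'b': node 3→4
i=3 'b': node 4→5  ** P1@[0:3]
i=4 'a': node 5→3 (fail-walked)
i=5 'b': node 3→4
i=6 'c': node 4→2 (fail-walked)  ** P0@[5:6]
i=7 'b': node 2→1 (fail-walked)
i=8 'a': node 1→3
i=9 'b': node 3→4
i=10 'b': node 4→5  ** P1@[7:10]
i=11 'b': node 5→1 (fail-walked)
i=12 'a': node 1→3
i=13 'b': node 3→4
i=14 'b': node 4→5  ** P1@[11:14]
i=15 'b': node 5→1 (fail-walked)
i=16 'c': node 1→2  ** P0@[15:16]
i=17 'b': node 2→1 (fail-walked)
i=18 'c': node 1→2  ** P0@[17:18]
i=19 'b': node 2→1 (fail-walked)
i=20 'a': node 1→3
i=21 'b': node 3→4
i=22 'b': node 4→5  ** P1@[19:22]
i=23 'c': node 5→2 (fail-walked)  ** P0@[22:23]
i=24 'c': node 2→0 (fail-walked)
i=25 'c': node 0→0
i=26 'b': node 0→1
i=27 'a': node 1→3
i=28 'b': node 3→4
i=29 'b': node 4→5  ** P1@[26:29]

Result: [[3,1],[6,0],[10,1],[14,1],[16,0],[18,0],[22,1],[23,0],[29,1]]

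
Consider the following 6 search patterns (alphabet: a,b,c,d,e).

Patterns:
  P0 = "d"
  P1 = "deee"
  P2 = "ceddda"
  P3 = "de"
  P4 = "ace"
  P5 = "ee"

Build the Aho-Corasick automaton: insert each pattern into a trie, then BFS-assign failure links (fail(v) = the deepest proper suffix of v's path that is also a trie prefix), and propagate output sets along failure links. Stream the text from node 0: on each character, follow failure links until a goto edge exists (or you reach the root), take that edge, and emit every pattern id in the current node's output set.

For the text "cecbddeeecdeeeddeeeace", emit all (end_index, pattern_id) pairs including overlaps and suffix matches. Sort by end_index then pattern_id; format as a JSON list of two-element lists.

Build automaton:
Trie nodes:
  n0 'ε': a→11 c→5 d→1 e→14
  n1 'd': e→2  [P0 ends]
  n2 'de': e→3  [P3 ends]
  n3 'dee': e→4
  n4 'deee': ·  [P1 ends]
  n5 'c': e→6
  n6 'ce': d→7
  n7 'ced': d→8
  n8 'cedd': d→9
  n9 'ceddd': a→10
  n10 'ceddda': ·  [P2 ends]
  n11 'a': c→12
  n12 'ac': e→13
  n13 'ace': ·  [P4 ends]
  n14 'e': e→15
  n15 'ee': ·  [P5 ends]

BFS fail/out derivation:
  n1('d'): parent n0 fail=0; on 'd' 0 → fail=0;  out {0}∪∅={0}
  n5('c'): parent n0 fail=0; on 'c' 0 → fail=0;  out ∅∪∅=∅
  n11('a'): parent n0 fail=0; on 'a' 0 → fail=0;  out ∅∪∅=∅
  n14('e'): parent n0 fail=0; on 'e' 0 → fail=0;  out ∅∪∅=∅
  n2('de'): parent n1 fail=0; on 'e' 0 → fail=14;  out {3}∪∅={3}
  n6('ce'): parent n5 fail=0; on 'e' 0 → fail=14;  out ∅∪∅=∅
  n12('ac'): parent n11 fail=0; on 'c' 0 → fail=5;  out ∅∪∅=∅
  n15('ee'): parent n14 fail=0; on 'e' 0 → fail=14;  out {5}∪∅={5}
  n3('dee'): parent n2 fail=14; on 'e' 14 → fail=15;  out ∅∪{5}={5}
  n7('ced'): parent n6 fail=14; on 'd' 14→0 → fail=1;  out ∅∪{0}={0}
  n13('ace'): parent n12 fail=5; on 'e' 5 → fail=6;  out {4}∪∅={4}
  n4('deee'): parent n3 fail=15; on 'e' 15→14 → fail=15;  out {1}∪{5}={1,5}
  n8('cedd'): parent n7 fail=1; on 'd' 1→0 → fail=1;  out ∅∪{0}={0}
  n9('ceddd'): parent n8 fail=1; on 'd' 1→0 → fail=1;  out ∅∪{0}={0}
  n10('ceddda'): parent n9 fail=1; on 'a' 1→0 → fail=11;  out {2}∪∅={2}

Scan:
i=0 'c': node 0→5
i=1 'e': node 5→6
i=2 'c': node 6→5 (via fail)
i=3 'b': node 5→0 (via fail)
i=4 'd': node 0→1  ** P0@[4:4]
i=5 'd': node 1→1 (via fail)  ** P0@[5:5]
i=6 'e': node 1→2  ** P3@[5:6]
i=7 'e': node 2→3  ** P5@[6:7]
i=8 'e': node 3→4  ** P1@[5:8],P5@[7:8]
i=9 'c': node 4→5 (via fail)
i=10 'd': node 5→1 (via fail)  ** P0@[10:10]
i=11 'e': node 1→2  ** P3@[10:11]
i=12 'e': node 2→3  ** P5@[11:12]
i=13 'e': node 3→4  ** P1@[10:13],P5@[12:13]
i=14 'd': node 4→1 (via fail)  ** P0@[14:14]
i=15 'd': node 1→1 (via fail)  ** P0@[15:15]
i=16 'e': node 1→2  ** P3@[15:16]
i=17 'e': node 2→3  ** P5@[16:17]
i=18 'e': node 3→4  ** P1@[15:18],P5@[17:18]
i=19 'a': node 4→11 (via fail)
i=20 'c': node 11→12
i=21 'e': node 12→13  ** P4@[19:21]

Result: [[4,0],[5,0],[6,3],[7,5],[8,1],[8,5],[10,0],[11,3],[12,5],[13,1],[13,5],[14,0],[15,0],[16,3],[17,5],[18,1],[18,5],[21,4]]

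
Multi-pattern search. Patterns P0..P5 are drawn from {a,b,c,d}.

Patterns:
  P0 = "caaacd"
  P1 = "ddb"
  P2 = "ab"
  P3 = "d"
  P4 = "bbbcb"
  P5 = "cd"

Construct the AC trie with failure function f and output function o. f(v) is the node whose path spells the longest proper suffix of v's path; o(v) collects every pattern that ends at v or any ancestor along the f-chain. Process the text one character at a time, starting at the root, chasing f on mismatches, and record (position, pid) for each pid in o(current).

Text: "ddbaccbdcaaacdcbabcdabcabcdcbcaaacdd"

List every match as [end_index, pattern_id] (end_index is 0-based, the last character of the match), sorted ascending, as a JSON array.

Build automaton:
Trie (insert patterns):
  n0 'ε': a→10 b→12 c→1 d→7
  n1 'c': a→2 d→17
  n2 'ca': a→3
  n3 'caa': a→4
  n4 'caaa': c→5
  n5 'caaac': d→6
  n6 'caaacd': ·  ←P0
  n7 'd': d→8  ←P3
  n8 'dd': b→9
  n9 'ddb': ·  ←P1
  n10 'a': b→11
  n11 'ab': ·  ←P2
  n12 'b': b→13
  n13 'bb': b→14
  n14 'bbb': c→15
  n15 'bbbc': b→16
  n16 'bbbcb': ·  ←P4
  n17 'cd': ·  ←P5

BFS fail/out derivation:
  n1('c'): parent n0 fail=0; on 'c' 0 → fail=0;  out ∅∪∅=∅
  n7('d'): parent n0 fail=0; on 'd' 0 → fail=0;  out {3}∪∅={3}
  n10('a'): parent n0 fail=0; on 'a' 0 → fail=0;  out ∅∪∅=∅
  n12('b'): parent n0 fail=0; on 'b' 0 → fail=0;  out ∅∪∅=∅
  n2('ca'): parent n1 fail=0; on 'a' 0 → fail=10;  out ∅∪∅=∅
  n8('dd'): parent n7 fail=0; on 'd' 0 → fail=7;  out ∅∪{3}={3}
  n11('ab'): parent n10 fail=0; on 'b' 0 → fail=12;  out {2}∪∅={2}
  n13('bb'): parent n12 fail=0; on 'b' 0 → fail=12;  out ∅∪∅=∅
  n17('cd'): parent n1 fail=0; on 'd' 0 → fail=7;  out {5}∪{3}={3,5}
  n3('caa'): parent n2 fail=10; on 'a' 10→0 → fail=10;  out ∅∪∅=∅
  n9('ddb'): parent n8 fail=7; on 'b' 7→0 → fail=12;  out {1}∪∅={1}
  n14('bbb'): parent n13 fail=12; on 'b' 12 → fail=13;  out ∅∪∅=∅
  n4('caaa'): parent n3 fail=10; on 'a' 10→0 → fail=10;  out ∅∪∅=∅
  n15('bbbc'): parent n14 fail=13; on 'c' 13→12→0 → fail=1;  out ∅∪∅=∅
  n5('caaac'): parent n4 fail=10; on 'c' 10→0 → fail=1;  out ∅∪∅=∅
  n16('bbbcb'): parent n15 fail=1; on 'b' 1→0 → fail=12;  out {4}∪∅={4}
  n6('caaacd'): parent n5 fail=1; on 'd' 1 → fail=17;  out {0}∪{3,5}={0,3,5}

Text stream:
i=0 'd': node 0→7  → match P3@[0:0]
i=1 'd': node 7→8  → match P3@[1:1]
i=2 'b': node 8→9  → match P1@[0:2]
i=3 'a': node 9→10 (fail-walked)
i=4 'c': node 10→1 (fail-walked)
i=5 'c': node 1→1 (fail-walked)
i=6 'b': node 1→12 (fail-walked)
i=7 'd': node 12→7 (fail-walked)  → match P3@[7:7]
i=8 'c': node 7→1 (fail-walked)
i=9 'a': node 1→2
i=10 'a': node 2→3
i=11 'a': node 3→4
i=12 'c': node 4→5
i=13 'd': node 5→6  → match P0@[8:13],P3@[13:13],P5@[12:13]
i=14 'c': node 6→1 (fail-walked)
i=15 'b': node 1→12 (fail-walked)
i=16 'a': node 12→10 (fail-walked)
i=17 'b': node 10→11  → match P2@[16:17]
i=18 'c': node 11→1 (fail-walked)
i=19 'd': node 1→17  → match P3@[19:19],P5@[18:19]
i=20 'a': node 17→10 (fail-walked)
i=21 'b': node 10→11  → match P2@[20:21]
i=22 'c': node 11→1 (fail-walked)
i=23 'a': node 1→2
i=24 'b': node 2→11 (fail-walked)  → match P2@[23:24]
i=25 'c': node 11→1 (fail-walked)
i=26 'd': node 1→17  → match P3@[26:26],P5@[25:26]
i=27 'c': node 17→1 (fail-walked)
i=28 'b': node 1→12 (fail-walked)
i=29 'c': node 12→1 (fail-walked)
i=30 'a': node 1→2
i=31 'a': node 2→3
i=32 'a': node 3→4
i=33 'c': node 4→5
i=34 'd': node 5→6  → match P0@[29:34],P3@[34:34],P5@[33:34]
i=35 'd': node 6→8 (fail-walked)  → match P3@[35:35]

Matches: [[0,3],[1,3],[2,1],[7,3],[13,0],[13,3],[13,5],[17,2],[19,3],[19,5],[21,2],[24,2],[26,3],[26,5],[34,0],[34,3],[34,5],[35,3]]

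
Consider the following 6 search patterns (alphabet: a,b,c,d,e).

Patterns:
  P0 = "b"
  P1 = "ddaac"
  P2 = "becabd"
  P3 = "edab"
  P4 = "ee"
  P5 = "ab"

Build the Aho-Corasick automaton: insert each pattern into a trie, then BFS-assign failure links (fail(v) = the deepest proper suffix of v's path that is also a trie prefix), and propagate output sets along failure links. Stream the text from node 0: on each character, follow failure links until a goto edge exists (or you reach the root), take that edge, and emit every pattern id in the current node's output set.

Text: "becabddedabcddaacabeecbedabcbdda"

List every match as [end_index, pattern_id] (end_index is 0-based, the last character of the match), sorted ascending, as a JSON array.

Construct AC machine:
Trie nodes:
  n0 'ε': a→17 b→1 d→2 e→12
  n1 'b': e→7  ←P0
  n2 'd': d→3
  n3 'dd': a→4
  n4 'dda': a→5
  n5 'ddaa': c→6
  n6 'ddaac': ·  ←P1
  n7 'be': c→8
  n8 'bec': a→9
  n9 'beca': b→10
  n10 'becab': d→11
  n11 'becabd': ·  ←P2
  n12 'e': d→13 e→16
  n13 'ed': a→14
  n14 'eda': b→15
  n15 'edab': ·  ←P3
  n16 'ee': ·  ←P4
  n17 'a': b→18
  n18 'ab': ·  ←P5

BFS fail/out derivation:
  n1('b'): parent n0 fail=0; on 'b' 0 → fail=0;  out {0}∪∅={0}
  n2('d'): parent n0 fail=0; on 'd' 0 → fail=0;  out ∅∪∅=∅
  n12('e'): parent n0 fail=0; on 'e' 0 → fail=0;  out ∅∪∅=∅
  n17('a'): parent n0 fail=0; on 'a' 0 → fail=0;  out ∅∪∅=∅
  n3('dd'): parent n2 fail=0; on 'd' 0 → fail=2;  out ∅∪∅=∅
  n7('be'): parent n1 fail=0; on 'e' 0 → fail=12;  out ∅∪∅=∅
  n13('ed'): parent n12 fail=0; on 'd' 0 → fail=2;  out ∅∪∅=∅
  n16('ee'): parent n12 fail=0; on 'e' 0 → fail=12;  out {4}∪∅={4}
  n18('ab'): parent n17 fail=0; on 'b' 0 → fail=1;  out {5}∪{0}={0,5}
  n4('dda'): parent n3 fail=2; on 'a' 2→0 → fail=17;  out ∅∪∅=∅
  n8('bec'): parent n7 fail=12; on 'c' 12→0 → fail=0;  out ∅∪∅=∅
  n14('eda'): parent n13 fail=2; on 'a' 2→0 → fail=17;  out ∅∪∅=∅
  n5('ddaa'): parent n4 fail=17; on 'a' 17→0 → fail=17;  out ∅∪∅=∅
  n9('beca'): parent n8 fail=0; on 'a' 0 → fail=17;  out ∅∪∅=∅
  n15('edab'): parent n14 fail=17; on 'b' 17 → fail=18;  out {3}∪{0,5}={0,3,5}
  n6('ddaac'): parent n5 fail=17; on 'c' 17→0 → fail=0;  out {1}∪∅={1}
  n10('becab'): parent n9 fail=17; on 'b' 17 → fail=18;  out ∅∪{0,5}={0,5}
  n11('becabd'): parent n10 fail=18; on 'd' 18→1→0 → fail=2;  out {2}∪∅={2}

Scan:
i=0 'b': node 0→1  emit P0@[0:0]
i=1 'e': node 1→7
i=2 'c': node 7→8
i=3 'a': node 8→9
i=4 'b': node 9→10  emit P0@[4:4],P5@[3:4]
i=5 'd': node 10→11  emit P2@[0:5]
i=6 'd': node 11→3 (fail-walked)
i=7 'e': node 3→12 (fail-walked)
i=8 'd': node 12→13
i=9 'a': node 13→14
i=10 'b': node 14→15  emit P0@[10:10],P3@[7:10],P5@[9:10]
i=11 'c': node 15→0 (fail-walked)
i=12 'd': node 0→2
i=13 'd': node 2→3
i=14 'a': node 3→4
i=15 'a': node 4→5
i=16 'c': node 5→6  emit P1@[12:16]
i=17 'a': node 6→17 (fail-walked)
i=18 'b': node 17→18  emit P0@[18:18],P5@[17:18]
i=19 'e': node 18→7 (fail-walked)
i=20 'e': node 7→16 (fail-walked)  emit P4@[19:20]
i=21 'c': node 16→0 (fail-walked)
i=22 'b': node 0→1  emit P0@[22:22]
i=23 'e': node 1→7
i=24 'd': node 7→13 (fail-walked)
i=25 'a': node 13→14
i=26 'b': node 14→15  emit P0@[26:26],P3@[23:26],P5@[25:26]
i=27 'c': node 15→0 (fail-walked)
i=28 'b': node 0→1  emit P0@[28:28]
i=29 'd': node 1→2 (fail-walked)
i=30 'd': node 2→3
i=31 'a': node 3→4

All matches (sorted): [[0,0],[4,0],[4,5],[5,2],[10,0],[10,3],[10,5],[16,1],[18,0],[18,5],[20,4],[22,0],[26,0],[26,3],[26,5],[28,0]]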